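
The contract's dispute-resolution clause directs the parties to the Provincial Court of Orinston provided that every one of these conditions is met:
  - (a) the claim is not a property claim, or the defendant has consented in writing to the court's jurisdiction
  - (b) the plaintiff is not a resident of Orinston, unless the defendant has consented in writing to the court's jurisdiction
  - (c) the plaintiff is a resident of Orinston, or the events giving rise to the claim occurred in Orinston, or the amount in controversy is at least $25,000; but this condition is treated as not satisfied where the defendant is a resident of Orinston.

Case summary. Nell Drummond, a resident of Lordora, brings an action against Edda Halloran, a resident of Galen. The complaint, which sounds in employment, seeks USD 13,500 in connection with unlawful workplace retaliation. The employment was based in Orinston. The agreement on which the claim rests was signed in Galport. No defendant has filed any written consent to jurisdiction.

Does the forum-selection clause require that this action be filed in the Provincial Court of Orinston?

The Provincial Court of Orinston:
  (a) The claim is an employment claim, not a property claim, which satisfies one of the alternatives. Condition met.
  (b) The plaintiff resides in Lordora, which is not Orinston. Met.
  (c) The operative events occurred in Orinston, so this disjunct is met. The carve-out does not apply: the defendant resides in Galen, not Orinston. Met.
  → Forum clause is triggered.

Yes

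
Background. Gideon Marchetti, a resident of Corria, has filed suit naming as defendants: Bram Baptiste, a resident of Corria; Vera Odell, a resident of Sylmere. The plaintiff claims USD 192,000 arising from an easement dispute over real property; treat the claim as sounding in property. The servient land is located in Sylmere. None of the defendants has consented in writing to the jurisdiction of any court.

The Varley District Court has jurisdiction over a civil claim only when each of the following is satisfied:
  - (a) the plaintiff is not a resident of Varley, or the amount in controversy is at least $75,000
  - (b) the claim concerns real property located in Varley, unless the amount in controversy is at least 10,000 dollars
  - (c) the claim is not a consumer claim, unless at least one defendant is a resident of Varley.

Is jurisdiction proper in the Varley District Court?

Yes

The Varley District Court:
  (a) The plaintiff resides in Corria, which is not Varley, which satisfies one of the alternatives. Condition met.
  (b) The property lies in Sylmere, not Varley. But the amount in controversy is USD 192,000, which meets the USD 10,000 floor, and the 'unless' clause therefore excuses the requirement. Satisfied.
  (c) The claim is a property claim, not a consumer claim. Met.
  → Every requirement is satisfied — jurisdiction.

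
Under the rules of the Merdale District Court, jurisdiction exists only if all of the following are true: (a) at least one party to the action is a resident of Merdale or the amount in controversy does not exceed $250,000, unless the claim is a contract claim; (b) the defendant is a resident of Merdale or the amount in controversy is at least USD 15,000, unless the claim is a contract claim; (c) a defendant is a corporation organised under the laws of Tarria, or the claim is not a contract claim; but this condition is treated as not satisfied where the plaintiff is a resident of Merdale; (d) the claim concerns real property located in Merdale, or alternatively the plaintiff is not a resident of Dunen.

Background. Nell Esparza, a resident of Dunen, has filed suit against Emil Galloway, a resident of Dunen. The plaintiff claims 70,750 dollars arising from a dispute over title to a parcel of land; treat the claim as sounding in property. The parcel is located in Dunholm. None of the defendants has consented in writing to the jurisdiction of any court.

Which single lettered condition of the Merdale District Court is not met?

(d)

The Merdale District Court:
  (a) The amount in controversy is $70,750, within the $250,000 ceiling, so one alternative holds. Met.
  (b) The amount in controversy is $70,750, which meets the 15,000 dollars floor — that alternative is enough. Satisfied.
  (c) The claim is a property claim, not a contract claim, so this disjunct is met. And the carve-out is inapplicable — the plaintiff resides in Dunen, not Merdale. Satisfied.
  (d) The property lies in Dunholm, not Merdale; the plaintiff resides in Dunen — no alternative holds. Not met.
Only condition (d) fails.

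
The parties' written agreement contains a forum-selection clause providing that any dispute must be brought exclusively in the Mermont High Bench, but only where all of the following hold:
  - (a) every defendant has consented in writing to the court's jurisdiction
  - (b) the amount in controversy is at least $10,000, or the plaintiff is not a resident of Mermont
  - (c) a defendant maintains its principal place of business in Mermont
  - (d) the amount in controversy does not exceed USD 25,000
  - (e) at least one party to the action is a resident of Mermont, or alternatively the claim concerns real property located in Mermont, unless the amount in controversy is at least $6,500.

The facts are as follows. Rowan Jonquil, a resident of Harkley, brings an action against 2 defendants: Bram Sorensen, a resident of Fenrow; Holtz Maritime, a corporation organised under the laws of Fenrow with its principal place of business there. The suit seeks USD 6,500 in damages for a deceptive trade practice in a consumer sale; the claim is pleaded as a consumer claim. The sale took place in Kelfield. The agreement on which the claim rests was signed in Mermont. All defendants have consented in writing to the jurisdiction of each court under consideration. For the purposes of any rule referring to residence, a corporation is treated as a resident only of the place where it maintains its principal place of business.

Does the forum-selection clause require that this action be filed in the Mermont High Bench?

No

The Mermont High Bench:
  (a) Every defendant has filed written consent. Condition met.
  (b) The plaintiff resides in Harkley, which is not Mermont, so this disjunct is met. Condition met.
  (c) The corporate defendant(s) have their principal place of business in Fenrow, not Mermont. Condition not met.
  (d) The amount in controversy is $6,500, within the $25,000 ceiling. Condition met.
  (e) No party resides in Mermont; the claim does not concern real property — no alternative holds. However, the amount in controversy is $6,500, which meets the $6,500 floor, so the 'unless' proviso supplies this condition. Condition met.
  → Forum clause is not triggered.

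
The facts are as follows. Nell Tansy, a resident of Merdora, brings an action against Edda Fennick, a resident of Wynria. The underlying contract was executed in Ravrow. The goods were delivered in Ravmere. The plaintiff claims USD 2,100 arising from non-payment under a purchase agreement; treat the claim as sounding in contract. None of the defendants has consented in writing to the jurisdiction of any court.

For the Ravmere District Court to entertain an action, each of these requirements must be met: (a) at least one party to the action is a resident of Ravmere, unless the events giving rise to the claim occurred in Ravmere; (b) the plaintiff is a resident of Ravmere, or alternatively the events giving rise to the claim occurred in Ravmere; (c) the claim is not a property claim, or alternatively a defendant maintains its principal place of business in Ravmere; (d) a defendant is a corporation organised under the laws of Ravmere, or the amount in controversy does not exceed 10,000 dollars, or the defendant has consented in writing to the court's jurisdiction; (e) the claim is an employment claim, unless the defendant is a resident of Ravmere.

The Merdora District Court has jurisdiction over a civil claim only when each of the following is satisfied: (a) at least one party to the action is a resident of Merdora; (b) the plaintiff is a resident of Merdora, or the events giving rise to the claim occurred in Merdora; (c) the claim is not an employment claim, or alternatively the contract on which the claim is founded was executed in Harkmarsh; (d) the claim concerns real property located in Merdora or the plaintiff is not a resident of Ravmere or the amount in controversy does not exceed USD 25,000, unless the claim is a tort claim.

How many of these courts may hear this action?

1

The Ravmere District Court:
  (a) No party resides in Ravmere. But the operative events occurred in Ravmere, and the 'unless' clause therefore excuses the requirement. Condition met.
  (b) The operative events occurred in Ravmere — that alternative is enough. Met.
  (c) The claim is a contract claim, not a property claim, so one alternative holds. Condition met.
  (d) The amount in controversy is USD 2,100, within the 10,000 dollars ceiling — that alternative is enough. Met.
  (e) The claim is a contract claim, not an employment claim. Nor does the 'unless' clause help: the defendant resides in Wynria, not Ravmere. Condition not met.
  → At least one condition fails; no jurisdiction.
The Merdora District Court:
  (a) Nell Tansy resides in Merdora. Met.
  (b) The plaintiff resides in Merdora, so one alternative holds. Condition met.
  (c) The claim is a contract claim, not an employment claim, so this disjunct is met. Met.
  (d) The plaintiff resides in Merdora, which is not Ravmere — that alternative is enough. Met.
  → Jurisdiction lies.
Courts with jurisdiction: the Merdora District Court — 1 in total.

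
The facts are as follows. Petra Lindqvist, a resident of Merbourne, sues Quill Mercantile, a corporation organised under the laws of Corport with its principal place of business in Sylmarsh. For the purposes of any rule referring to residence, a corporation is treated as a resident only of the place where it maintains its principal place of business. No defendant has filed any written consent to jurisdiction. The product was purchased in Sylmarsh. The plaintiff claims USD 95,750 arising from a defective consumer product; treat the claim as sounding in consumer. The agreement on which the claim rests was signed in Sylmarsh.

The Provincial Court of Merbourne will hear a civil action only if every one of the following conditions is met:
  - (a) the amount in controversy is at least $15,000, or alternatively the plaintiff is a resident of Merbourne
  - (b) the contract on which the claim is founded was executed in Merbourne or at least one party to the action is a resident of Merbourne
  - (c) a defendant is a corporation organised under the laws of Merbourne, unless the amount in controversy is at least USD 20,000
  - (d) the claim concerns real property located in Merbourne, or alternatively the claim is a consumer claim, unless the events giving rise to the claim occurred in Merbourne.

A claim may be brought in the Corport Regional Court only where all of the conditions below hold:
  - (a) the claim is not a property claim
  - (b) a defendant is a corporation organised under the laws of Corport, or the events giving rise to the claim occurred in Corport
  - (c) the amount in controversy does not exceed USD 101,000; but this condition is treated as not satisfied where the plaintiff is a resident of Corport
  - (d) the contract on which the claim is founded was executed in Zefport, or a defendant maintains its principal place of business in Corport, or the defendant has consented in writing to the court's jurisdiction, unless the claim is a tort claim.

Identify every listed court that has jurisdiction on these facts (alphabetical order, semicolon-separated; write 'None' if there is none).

The Provincial Court of Merbourne:
  (a) The amount in controversy is 95,750 dollars, which meets the $15,000 floor, which satisfies one of the alternatives. Condition met.
  (b) Petra Lindqvist resides in Merbourne, so this disjunct is met. Satisfied.
  (c) The corporate defendant(s) are organised in Corport, not Merbourne. However, the amount in controversy is USD 95,750, which meets the 20,000 dollars floor, so the 'unless' proviso supplies this condition. Satisfied.
  (d) The claim is a consumer claim, which satisfies one of the alternatives. Condition met.
  → All conditions met; jurisdiction exists.
The Corport Regional Court:
  (a) The claim is a consumer claim, not a property claim. Condition met.
  (b) Quill Mercantile is organised under the laws of Corport, so one alternative holds. Condition met.
  (c) The amount in controversy is $95,750, within the $101,000 ceiling. And the carve-out is inapplicable — the plaintiff resides in Merbourne, not Corport. Satisfied.
  (d) The contract was executed in Sylmarsh, not Zefport; the corporate defendant(s) have their principal place of business in Sylmarsh, not Corport; no such written consent has been filed — no alternative holds. And the claim is a consumer claim, not a tort claim, so the proviso does not save it. Not satisfied.
  → Not every requirement is met — no jurisdiction.

the Provincial Court of Merbourne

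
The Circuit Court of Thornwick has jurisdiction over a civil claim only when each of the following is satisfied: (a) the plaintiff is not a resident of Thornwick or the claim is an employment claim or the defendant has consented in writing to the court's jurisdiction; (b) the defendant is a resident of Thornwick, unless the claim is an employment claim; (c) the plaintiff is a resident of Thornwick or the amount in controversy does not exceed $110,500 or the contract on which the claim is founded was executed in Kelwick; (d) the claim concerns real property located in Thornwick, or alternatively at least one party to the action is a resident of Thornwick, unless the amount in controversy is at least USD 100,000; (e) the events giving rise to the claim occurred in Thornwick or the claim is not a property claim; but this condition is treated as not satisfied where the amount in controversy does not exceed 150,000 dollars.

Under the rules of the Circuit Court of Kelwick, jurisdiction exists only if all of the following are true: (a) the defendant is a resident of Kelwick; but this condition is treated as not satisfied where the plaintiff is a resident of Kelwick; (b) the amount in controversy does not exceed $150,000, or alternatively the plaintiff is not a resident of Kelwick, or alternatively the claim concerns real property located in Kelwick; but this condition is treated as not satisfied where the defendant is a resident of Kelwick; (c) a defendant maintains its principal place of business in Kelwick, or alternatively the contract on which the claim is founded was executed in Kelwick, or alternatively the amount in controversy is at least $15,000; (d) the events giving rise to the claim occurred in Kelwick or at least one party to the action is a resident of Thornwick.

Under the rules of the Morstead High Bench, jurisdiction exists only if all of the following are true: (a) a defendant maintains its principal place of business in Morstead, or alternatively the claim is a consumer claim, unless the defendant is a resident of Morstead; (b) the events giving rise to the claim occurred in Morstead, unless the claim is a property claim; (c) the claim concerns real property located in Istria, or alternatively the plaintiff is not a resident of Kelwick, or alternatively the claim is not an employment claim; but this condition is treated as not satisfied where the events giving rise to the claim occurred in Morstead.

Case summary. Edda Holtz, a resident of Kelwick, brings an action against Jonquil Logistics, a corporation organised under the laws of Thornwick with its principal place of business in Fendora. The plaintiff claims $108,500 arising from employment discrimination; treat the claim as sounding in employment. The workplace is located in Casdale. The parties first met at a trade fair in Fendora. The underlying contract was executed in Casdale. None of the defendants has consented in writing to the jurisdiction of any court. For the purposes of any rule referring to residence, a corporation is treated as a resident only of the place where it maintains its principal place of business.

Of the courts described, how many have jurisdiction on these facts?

0

The Circuit Court of Thornwick:
  (a) The plaintiff resides in Kelwick, which is not Thornwick, so this disjunct is met. Condition met.
  (b) The defendant resides in Fendora, not Thornwick. But the claim is an employment claim, and the 'unless' clause therefore excuses the requirement. Satisfied.
  (c) The amount in controversy is 108,500 dollars, within the 110,500 dollars ceiling, so one alternative holds. Condition met.
  (d) The claim does not concern real property; no party resides in Thornwick — every alternative fails. However, the amount in controversy is USD 108,500, which meets the $100,000 floor, so the 'unless' proviso supplies this condition. Satisfied.
  (e) The claim is an employment claim, not a property claim — that alternative is enough. But the amount in controversy is USD 108,500, within the USD 150,000 ceiling, triggering the carve-out and defeating this condition. Condition not met.
  → At least one condition fails; no jurisdiction.
The Circuit Court of Kelwick:
  (a) The defendant resides in Fendora, not Kelwick. Not met.
  (b) The amount in controversy is $108,500, within the USD 150,000 ceiling — that alternative is enough. And the carve-out is inapplicable — the defendant resides in Fendora, not Kelwick. Condition met.
  (c) The amount in controversy is 108,500 dollars, which meets the $15,000 floor, so one alternative holds. Met.
  (d) The operative events occurred in Casdale, not Kelwick; no party resides in Thornwick — none of the alternatives is met. Not met.
  → Not every requirement is met — no jurisdiction.
The Morstead High Bench:
  (a) The corporate defendant(s) have their principal place of business in Fendora, not Morstead; the claim is an employment claim, not a consumer claim — every alternative fails. And the defendant resides in Fendora, not Morstead, so the proviso does not save it. Condition not met.
  (b) The operative events occurred in Casdale, not Morstead. Nor does the 'unless' clause help: the claim is an employment claim, not a property claim. Fails.
  (c) The claim does not concern real property; the plaintiff resides in Kelwick; the claim is an employment claim — none of the alternatives is met. Fails.
  → The court lacks jurisdiction.
No court satisfies all of its conditions.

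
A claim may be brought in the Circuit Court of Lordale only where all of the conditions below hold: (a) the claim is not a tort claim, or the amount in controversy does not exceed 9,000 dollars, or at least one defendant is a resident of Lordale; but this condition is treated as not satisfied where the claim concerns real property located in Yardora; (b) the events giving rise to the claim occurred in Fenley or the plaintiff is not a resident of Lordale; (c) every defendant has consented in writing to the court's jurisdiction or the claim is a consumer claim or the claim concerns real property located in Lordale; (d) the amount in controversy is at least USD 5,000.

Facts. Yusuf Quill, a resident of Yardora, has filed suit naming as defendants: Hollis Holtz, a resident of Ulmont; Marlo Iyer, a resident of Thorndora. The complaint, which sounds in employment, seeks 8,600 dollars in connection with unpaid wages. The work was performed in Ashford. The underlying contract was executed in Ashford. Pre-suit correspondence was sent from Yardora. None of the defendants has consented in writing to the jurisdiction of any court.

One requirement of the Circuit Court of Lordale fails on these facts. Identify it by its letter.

The Circuit Court of Lordale:
  (a) The claim is an employment claim, not a tort claim, so this disjunct is met. The exception is not triggered, since the claim does not concern real property. Met.
  (b) The plaintiff resides in Yardora, which is not Lordale, which satisfies one of the alternatives. Met.
  (c) No such written consent has been filed; the claim is an employment claim, not a consumer claim; the claim does not concern real property — every alternative fails. Condition not met.
  (d) The amount in controversy is $8,600, which meets the $5,000 floor. Met.
Only condition (c) fails.

(c)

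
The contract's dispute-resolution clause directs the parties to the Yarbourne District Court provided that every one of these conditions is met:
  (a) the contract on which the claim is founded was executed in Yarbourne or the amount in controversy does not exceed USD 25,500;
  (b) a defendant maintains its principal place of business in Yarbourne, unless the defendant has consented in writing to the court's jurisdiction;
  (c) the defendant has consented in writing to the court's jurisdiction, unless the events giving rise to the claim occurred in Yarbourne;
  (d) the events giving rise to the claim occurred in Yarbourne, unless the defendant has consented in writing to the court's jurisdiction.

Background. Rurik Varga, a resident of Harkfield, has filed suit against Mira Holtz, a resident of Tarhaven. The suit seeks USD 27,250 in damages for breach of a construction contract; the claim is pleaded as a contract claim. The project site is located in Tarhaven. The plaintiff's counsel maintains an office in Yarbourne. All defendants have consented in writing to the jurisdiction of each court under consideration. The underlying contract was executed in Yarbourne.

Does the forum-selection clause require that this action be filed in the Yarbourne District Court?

Yes

The Yarbourne District Court:
  (a) The contract was executed in Yarbourne, which satisfies one of the alternatives. Satisfied.
  (b) No defendant is a corporation. The proviso rescues it, though: every defendant has filed written consent. Condition met.
  (c) Every defendant has filed written consent. Satisfied.
  (d) The operative events occurred in Tarhaven, not Yarbourne. However, every defendant has filed written consent, so the 'unless' proviso supplies this condition. Satisfied.
  → Forum clause is triggered.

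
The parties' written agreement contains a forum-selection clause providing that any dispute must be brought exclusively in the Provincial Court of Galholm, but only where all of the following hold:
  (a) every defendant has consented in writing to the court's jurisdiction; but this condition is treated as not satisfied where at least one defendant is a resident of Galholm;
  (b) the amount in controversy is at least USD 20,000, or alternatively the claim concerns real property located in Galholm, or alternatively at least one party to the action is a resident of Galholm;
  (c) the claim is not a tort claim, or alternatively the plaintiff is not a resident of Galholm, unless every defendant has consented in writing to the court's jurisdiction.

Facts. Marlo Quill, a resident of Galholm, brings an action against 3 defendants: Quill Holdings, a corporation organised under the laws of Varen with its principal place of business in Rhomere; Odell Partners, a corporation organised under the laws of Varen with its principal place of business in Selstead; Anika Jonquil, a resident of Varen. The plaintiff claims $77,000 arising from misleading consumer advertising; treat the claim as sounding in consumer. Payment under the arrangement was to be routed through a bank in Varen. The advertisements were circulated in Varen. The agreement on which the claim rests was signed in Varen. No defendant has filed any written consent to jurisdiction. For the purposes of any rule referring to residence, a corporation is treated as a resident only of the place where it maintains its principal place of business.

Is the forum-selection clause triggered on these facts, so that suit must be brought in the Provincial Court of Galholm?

No

The Provincial Court of Galholm:
  (a) No such written consent has been filed. Not met.
  (b) The amount in controversy is 77,000 dollars, which meets the $20,000 floor, so this disjunct is met. Satisfied.
  (c) The claim is a consumer claim, not a tort claim, which satisfies one of the alternatives. Met.
  → Forum clause is not triggered.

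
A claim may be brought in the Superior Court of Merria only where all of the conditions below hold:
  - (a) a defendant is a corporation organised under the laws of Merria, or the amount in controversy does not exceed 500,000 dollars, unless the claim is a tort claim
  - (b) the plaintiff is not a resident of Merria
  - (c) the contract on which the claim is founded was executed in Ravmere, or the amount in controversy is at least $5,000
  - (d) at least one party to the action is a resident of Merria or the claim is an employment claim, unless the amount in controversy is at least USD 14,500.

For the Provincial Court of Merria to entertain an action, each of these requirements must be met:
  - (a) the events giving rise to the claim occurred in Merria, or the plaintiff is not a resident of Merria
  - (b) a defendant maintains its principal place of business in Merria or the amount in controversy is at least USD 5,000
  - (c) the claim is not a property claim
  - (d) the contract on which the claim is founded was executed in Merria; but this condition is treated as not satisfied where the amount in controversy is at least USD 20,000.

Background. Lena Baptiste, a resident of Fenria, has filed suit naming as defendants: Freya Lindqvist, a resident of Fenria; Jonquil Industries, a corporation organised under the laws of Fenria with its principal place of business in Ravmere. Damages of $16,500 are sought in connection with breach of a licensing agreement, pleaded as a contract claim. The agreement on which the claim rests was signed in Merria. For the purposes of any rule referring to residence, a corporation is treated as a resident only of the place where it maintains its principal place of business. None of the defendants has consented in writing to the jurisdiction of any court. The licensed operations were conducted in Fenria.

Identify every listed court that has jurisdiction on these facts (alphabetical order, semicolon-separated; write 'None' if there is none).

The Superior Court of Merria:
  (a) The amount in controversy is $16,500, within the USD 500,000 ceiling, so this disjunct is met. Satisfied.
  (b) The plaintiff resides in Fenria, which is not Merria. Satisfied.
  (c) The amount in controversy is USD 16,500, which meets the 5,000 dollars floor — that alternative is enough. Met.
  (d) No party resides in Merria; the claim is a contract claim, not an employment claim — every alternative fails. However, the amount in controversy is USD 16,500, which meets the $14,500 floor, so the 'unless' proviso supplies this condition. Satisfied.
  → Jurisdiction lies.
The Provincial Court of Merria:
  (a) The plaintiff resides in Fenria, which is not Merria, so one alternative holds. Condition met.
  (b) The amount in controversy is USD 16,500, which meets the $5,000 floor, so one alternative holds. Met.
  (c) The claim is a contract claim, not a property claim. Met.
  (d) The contract was executed in Merria. The carve-out does not apply: the amount in controversy is 16,500 dollars, below the 20,000 dollars floor. Condition met.
  → The court has jurisdiction.

the Provincial Court of Merria; the Superior Court of Merria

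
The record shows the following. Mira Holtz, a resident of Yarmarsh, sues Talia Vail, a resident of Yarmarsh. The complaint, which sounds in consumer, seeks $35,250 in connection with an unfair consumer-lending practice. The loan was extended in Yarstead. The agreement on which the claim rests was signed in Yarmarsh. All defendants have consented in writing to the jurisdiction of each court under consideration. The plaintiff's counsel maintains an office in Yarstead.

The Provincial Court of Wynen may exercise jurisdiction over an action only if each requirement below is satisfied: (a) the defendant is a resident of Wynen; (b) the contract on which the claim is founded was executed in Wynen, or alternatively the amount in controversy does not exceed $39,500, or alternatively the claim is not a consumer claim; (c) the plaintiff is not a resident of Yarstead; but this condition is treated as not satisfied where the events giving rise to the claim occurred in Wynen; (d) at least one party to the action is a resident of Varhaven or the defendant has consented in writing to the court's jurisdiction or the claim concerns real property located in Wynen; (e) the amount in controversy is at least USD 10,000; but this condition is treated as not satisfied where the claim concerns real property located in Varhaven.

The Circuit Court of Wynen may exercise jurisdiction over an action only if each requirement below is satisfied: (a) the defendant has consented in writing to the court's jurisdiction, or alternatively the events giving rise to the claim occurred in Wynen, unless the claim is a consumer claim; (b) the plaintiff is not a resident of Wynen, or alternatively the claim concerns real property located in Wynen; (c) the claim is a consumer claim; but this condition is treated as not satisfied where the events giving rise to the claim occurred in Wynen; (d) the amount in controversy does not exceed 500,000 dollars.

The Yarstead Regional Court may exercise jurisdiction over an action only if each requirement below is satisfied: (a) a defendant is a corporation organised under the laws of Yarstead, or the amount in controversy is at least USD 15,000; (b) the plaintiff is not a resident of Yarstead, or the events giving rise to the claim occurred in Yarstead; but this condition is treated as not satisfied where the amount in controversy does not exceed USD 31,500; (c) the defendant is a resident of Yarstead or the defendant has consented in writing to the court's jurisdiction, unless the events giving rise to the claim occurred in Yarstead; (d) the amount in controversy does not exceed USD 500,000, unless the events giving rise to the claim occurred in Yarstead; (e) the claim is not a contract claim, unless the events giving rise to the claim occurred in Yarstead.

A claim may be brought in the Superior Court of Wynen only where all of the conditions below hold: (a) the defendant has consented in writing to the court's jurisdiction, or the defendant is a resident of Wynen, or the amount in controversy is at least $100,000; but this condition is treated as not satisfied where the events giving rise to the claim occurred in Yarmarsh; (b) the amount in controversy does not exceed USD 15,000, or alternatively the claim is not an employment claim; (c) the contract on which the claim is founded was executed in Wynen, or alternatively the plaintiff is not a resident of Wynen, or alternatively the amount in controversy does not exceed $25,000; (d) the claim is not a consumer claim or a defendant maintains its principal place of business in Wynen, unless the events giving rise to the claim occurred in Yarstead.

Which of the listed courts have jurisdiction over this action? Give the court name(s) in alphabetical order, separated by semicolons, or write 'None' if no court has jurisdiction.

The Provincial Court of Wynen:
  (a) The defendant resides in Yarmarsh, not Wynen. Not satisfied.
  (b) The amount in controversy is USD 35,250, within the 39,500 dollars ceiling — that alternative is enough. Met.
  (c) The plaintiff resides in Yarmarsh, which is not Yarstead. The exception is not triggered, since the operative events occurred in Yarstead, not Wynen. Condition met.
  (d) Every defendant has filed written consent — that alternative is enough. Condition met.
  (e) The amount in controversy is $35,250, which meets the USD 10,000 floor. The exception is not triggered, since the claim does not concern real property. Condition met.
  → At least one condition fails; no jurisdiction.
The Circuit Court of Wynen:
  (a) Every defendant has filed written consent, which satisfies one of the alternatives. Condition met.
  (b) The plaintiff resides in Yarmarsh, which is not Wynen, so this disjunct is met. Met.
  (c) The claim is a consumer claim. The exception is not triggered, since the operative events occurred in Yarstead, not Wynen. Condition met.
  (d) The amount in controversy is 35,250 dollars, within the $500,000 ceiling. Satisfied.
  → Jurisdiction lies.
The Yarstead Regional Court:
  (a) The amount in controversy is $35,250, which meets the 15,000 dollars floor — that alternative is enough. Met.
  (b) The plaintiff resides in Yarmarsh, which is not Yarstead — that alternative is enough. The carve-out does not apply: the amount in controversy is 35,250 dollars, above the 31,500 dollars ceiling. Condition met.
  (c) Every defendant has filed written consent, so one alternative holds. Condition met.
  (d) The amount in controversy is USD 35,250, within the USD 500,000 ceiling. Met.
  (e) The claim is a consumer claim, not a contract claim. Met.
  → Jurisdiction lies.
The Superior Court of Wynen:
  (a) Every defendant has filed written consent, so this disjunct is met. And the carve-out is inapplicable — the operative events occurred in Yarstead, not Yarmarsh. Satisfied.
  (b) The claim is a consumer claim, not an employment claim, so this disjunct is met. Satisfied.
  (c) The plaintiff resides in Yarmarsh, which is not Wynen, so one alternative holds. Condition met.
  (d) The claim is a consumer claim; no defendant is a corporation — no alternative holds. However, the operative events occurred in Yarstead, so the 'unless' proviso supplies this condition. Met.
  → Jurisdiction lies.

the Circuit Court of Wynen; the Superior Court of Wynen; the Yarstead Regional Court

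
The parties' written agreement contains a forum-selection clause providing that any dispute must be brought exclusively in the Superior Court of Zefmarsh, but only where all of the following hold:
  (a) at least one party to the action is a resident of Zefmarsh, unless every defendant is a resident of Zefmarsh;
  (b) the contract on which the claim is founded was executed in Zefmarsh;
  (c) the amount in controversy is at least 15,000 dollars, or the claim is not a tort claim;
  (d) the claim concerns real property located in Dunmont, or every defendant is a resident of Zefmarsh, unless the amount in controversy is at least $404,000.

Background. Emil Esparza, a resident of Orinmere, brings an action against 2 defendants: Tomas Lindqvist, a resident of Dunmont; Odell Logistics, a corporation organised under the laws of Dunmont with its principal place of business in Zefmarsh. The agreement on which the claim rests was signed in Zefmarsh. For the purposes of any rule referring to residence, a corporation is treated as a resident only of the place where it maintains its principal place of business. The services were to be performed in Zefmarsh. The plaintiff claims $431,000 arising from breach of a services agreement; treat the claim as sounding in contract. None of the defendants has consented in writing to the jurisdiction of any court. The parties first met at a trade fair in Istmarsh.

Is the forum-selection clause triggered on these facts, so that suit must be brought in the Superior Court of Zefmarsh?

The Superior Court of Zefmarsh:
  (a) Odell Logistics resides in Zefmarsh. Met.
  (b) The contract was executed in Zefmarsh. Condition met.
  (c) The amount in controversy is USD 431,000, which meets the USD 15,000 floor, so this disjunct is met. Condition met.
  (d) The claim does not concern real property; the defendants reside as follows — Tomas Lindqvist in Dunmont, Odell Logistics in Zefmarsh — not all in Zefmarsh — none of the alternatives is met. However, the amount in controversy is $431,000, which meets the USD 404,000 floor, so the 'unless' proviso supplies this condition. Met.
  → The clause applies.

Yes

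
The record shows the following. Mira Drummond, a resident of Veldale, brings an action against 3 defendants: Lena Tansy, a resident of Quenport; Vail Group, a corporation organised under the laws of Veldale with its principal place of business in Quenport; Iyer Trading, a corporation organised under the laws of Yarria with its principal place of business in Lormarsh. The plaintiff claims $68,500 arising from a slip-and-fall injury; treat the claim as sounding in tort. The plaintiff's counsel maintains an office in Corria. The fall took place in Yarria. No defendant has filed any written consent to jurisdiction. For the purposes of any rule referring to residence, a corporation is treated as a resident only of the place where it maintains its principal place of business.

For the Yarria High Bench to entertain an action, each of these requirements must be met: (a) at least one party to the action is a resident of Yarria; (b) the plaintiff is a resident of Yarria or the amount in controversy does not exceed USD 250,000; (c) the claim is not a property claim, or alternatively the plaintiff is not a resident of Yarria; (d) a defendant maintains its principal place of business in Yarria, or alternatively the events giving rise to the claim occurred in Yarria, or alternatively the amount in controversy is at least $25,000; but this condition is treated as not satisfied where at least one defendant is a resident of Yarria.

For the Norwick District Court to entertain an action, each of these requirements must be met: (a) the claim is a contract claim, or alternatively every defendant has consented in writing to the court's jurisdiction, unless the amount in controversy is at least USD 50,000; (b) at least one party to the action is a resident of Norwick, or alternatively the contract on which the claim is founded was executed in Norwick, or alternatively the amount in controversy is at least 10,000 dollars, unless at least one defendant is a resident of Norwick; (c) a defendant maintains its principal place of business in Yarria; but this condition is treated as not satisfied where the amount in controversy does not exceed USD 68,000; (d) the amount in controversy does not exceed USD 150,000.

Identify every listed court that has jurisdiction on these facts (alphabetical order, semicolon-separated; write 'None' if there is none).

The Yarria High Bench:
  (a) No party resides in Yarria. Not satisfied.
  (b) The amount in controversy is $68,500, within the USD 250,000 ceiling — that alternative is enough. Condition met.
  (c) The claim is a tort claim, not a property claim — that alternative is enough. Condition met.
  (d) The operative events occurred in Yarria, so one alternative holds. The carve-out does not apply: no defendant resides in Yarria (they reside in Quenport, Quenport, Lormarsh). Condition met.
  → At least one condition fails; no jurisdiction.
The Norwick District Court:
  (a) The claim is a tort claim, not a contract claim; no such written consent has been filed — no alternative holds. The proviso rescues it, though: the amount in controversy is 68,500 dollars, which meets the 50,000 dollars floor. Met.
  (b) The amount in controversy is $68,500, which meets the $10,000 floor — that alternative is enough. Met.
  (c) The corporate defendant(s) have their principal place of business in Lormarsh, Quenport, not Yarria. Not met.
  (d) The amount in controversy is 68,500 dollars, within the USD 150,000 ceiling. Satisfied.
  → Not every requirement is met — no jurisdiction.

None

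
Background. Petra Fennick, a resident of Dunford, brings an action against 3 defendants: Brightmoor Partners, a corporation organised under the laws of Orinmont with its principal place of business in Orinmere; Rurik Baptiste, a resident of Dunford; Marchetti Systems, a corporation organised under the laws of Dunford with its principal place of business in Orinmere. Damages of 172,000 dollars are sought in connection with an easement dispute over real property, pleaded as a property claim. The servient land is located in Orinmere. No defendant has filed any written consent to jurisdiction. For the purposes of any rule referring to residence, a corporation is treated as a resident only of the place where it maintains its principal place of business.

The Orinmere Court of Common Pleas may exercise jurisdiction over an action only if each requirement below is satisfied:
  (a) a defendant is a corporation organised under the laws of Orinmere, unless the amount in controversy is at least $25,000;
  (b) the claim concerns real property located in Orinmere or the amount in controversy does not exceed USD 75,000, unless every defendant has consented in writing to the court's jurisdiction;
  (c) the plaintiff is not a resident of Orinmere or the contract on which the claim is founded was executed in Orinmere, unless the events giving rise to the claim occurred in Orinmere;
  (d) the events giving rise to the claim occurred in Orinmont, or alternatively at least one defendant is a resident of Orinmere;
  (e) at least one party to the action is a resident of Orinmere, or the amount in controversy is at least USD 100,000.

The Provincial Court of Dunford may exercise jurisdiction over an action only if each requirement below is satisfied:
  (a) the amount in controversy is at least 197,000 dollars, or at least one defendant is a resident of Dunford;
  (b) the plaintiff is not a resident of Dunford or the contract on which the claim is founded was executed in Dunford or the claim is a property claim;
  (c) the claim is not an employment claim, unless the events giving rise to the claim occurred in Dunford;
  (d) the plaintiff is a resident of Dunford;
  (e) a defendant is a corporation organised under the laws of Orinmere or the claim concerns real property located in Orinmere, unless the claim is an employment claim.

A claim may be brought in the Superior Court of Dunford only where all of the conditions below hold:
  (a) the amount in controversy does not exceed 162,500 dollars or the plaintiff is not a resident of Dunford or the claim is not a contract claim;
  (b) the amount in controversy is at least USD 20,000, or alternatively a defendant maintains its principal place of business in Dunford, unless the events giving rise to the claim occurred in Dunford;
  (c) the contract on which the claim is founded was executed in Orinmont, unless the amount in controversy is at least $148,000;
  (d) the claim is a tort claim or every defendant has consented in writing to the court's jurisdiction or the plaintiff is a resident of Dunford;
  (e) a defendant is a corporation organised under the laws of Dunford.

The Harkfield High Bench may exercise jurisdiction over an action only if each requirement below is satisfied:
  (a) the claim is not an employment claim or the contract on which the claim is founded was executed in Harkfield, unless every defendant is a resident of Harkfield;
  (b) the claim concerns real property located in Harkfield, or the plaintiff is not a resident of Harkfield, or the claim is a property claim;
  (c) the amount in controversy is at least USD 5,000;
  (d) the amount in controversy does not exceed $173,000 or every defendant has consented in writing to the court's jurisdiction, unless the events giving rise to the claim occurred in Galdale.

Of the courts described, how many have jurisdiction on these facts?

The Orinmere Court of Common Pleas:
  (a) The corporate defendant(s) are organised in Dunford, Orinmont, not Orinmere. However, the amount in controversy is USD 172,000, which meets the 25,000 dollars floor, so the 'unless' proviso supplies this condition. Satisfied.
  (b) The property lies in Orinmere, which satisfies one of the alternatives. Satisfied.
  (c) The plaintiff resides in Dunford, which is not Orinmere, so one alternative holds. Condition met.
  (d) Brightmoor Partners resides in Orinmere, so one alternative holds. Satisfied.
  (e) Brightmoor Partners resides in Orinmere, which satisfies one of the alternatives. Met.
  → All conditions met; jurisdiction exists.
The Provincial Court of Dunford:
  (a) Rurik Baptiste resides in Dunford, which satisfies one of the alternatives. Met.
  (b) The claim is a property claim, so this disjunct is met. Met.
  (c) The claim is a property claim, not an employment claim. Met.
  (d) The plaintiff resides in Dunford. Satisfied.
  (e) The property lies in Orinmere, which satisfies one of the alternatives. Condition met.
  → The court has jurisdiction.
The Superior Court of Dunford:
  (a) The claim is a property claim, not a contract claim, which satisfies one of the alternatives. Satisfied.
  (b) The amount in controversy is $172,000, which meets the USD 20,000 floor — that alternative is enough. Met.
  (c) No contract (and hence no place of execution) is alleged. But the amount in controversy is 172,000 dollars, which meets the $148,000 floor, and the 'unless' clause therefore excuses the requirement. Condition met.
  (d) The plaintiff resides in Dunford, so this disjunct is met. Satisfied.
  (e) Marchetti Systems is organised under the laws of Dunford. Condition met.
  → Every requirement is satisfied — jurisdiction.
The Harkfield High Bench:
  (a) The claim is a property claim, not an employment claim, so this disjunct is met. Condition met.
  (b) The plaintiff resides in Dunford, which is not Harkfield, so this disjunct is met. Satisfied.
  (c) The amount in controversy is $172,000, which meets the 5,000 dollars floor. Satisfied.
  (d) The amount in controversy is $172,000, within the USD 173,000 ceiling — that alternative is enough. Met.
  → All conditions met; jurisdiction exists.
Courts with jurisdiction: the Orinmere Court of Common Pleas, the Provincial Court of Dunford, the Superior Court of Dunford, the Harkfield High Bench — 4 in total.

4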